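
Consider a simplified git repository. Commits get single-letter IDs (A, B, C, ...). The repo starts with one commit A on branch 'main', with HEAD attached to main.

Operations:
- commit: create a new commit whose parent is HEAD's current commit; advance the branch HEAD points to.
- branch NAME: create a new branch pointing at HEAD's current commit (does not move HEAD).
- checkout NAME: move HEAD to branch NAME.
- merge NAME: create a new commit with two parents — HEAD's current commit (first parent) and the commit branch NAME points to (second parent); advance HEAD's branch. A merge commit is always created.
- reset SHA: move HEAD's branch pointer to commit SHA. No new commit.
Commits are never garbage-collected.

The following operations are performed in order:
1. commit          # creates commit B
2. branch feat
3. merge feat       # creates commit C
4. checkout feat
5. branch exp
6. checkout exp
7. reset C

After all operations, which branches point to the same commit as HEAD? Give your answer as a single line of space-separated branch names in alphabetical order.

Answer: exp main

Derivation:
After op 1 (commit): HEAD=main@B [main=B]
After op 2 (branch): HEAD=main@B [feat=B main=B]
After op 3 (merge): HEAD=main@C [feat=B main=C]
After op 4 (checkout): HEAD=feat@B [feat=B main=C]
After op 5 (branch): HEAD=feat@B [exp=B feat=B main=C]
After op 6 (checkout): HEAD=exp@B [exp=B feat=B main=C]
After op 7 (reset): HEAD=exp@C [exp=C feat=B main=C]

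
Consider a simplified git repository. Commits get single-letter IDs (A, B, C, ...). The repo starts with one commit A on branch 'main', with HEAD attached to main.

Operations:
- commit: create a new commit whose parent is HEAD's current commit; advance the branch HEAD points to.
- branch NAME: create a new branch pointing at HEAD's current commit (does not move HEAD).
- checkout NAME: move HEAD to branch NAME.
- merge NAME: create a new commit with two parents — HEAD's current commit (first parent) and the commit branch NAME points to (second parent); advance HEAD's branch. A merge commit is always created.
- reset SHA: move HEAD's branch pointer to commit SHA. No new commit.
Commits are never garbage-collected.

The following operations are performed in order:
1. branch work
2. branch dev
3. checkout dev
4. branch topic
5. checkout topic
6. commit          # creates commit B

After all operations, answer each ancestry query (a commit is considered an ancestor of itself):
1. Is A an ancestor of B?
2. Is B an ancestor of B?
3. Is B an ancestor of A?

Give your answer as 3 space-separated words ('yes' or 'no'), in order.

After op 1 (branch): HEAD=main@A [main=A work=A]
After op 2 (branch): HEAD=main@A [dev=A main=A work=A]
After op 3 (checkout): HEAD=dev@A [dev=A main=A work=A]
After op 4 (branch): HEAD=dev@A [dev=A main=A topic=A work=A]
After op 5 (checkout): HEAD=topic@A [dev=A main=A topic=A work=A]
After op 6 (commit): HEAD=topic@B [dev=A main=A topic=B work=A]
ancestors(B) = {A,B}; A in? yes
ancestors(B) = {A,B}; B in? yes
ancestors(A) = {A}; B in? no

Answer: yes yes no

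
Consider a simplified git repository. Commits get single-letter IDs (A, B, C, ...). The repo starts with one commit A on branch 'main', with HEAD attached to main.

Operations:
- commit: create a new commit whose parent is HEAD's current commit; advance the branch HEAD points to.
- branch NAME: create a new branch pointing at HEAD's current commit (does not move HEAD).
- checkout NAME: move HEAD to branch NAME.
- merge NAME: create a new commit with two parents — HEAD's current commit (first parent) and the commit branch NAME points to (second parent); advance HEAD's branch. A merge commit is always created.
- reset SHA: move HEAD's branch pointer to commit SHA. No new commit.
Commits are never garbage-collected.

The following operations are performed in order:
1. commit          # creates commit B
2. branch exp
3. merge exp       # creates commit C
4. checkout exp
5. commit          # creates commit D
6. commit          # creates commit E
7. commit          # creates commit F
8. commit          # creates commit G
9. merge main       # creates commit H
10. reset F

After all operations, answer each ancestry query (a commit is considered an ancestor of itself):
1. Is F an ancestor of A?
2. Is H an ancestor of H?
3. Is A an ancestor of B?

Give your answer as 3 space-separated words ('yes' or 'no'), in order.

After op 1 (commit): HEAD=main@B [main=B]
After op 2 (branch): HEAD=main@B [exp=B main=B]
After op 3 (merge): HEAD=main@C [exp=B main=C]
After op 4 (checkout): HEAD=exp@B [exp=B main=C]
After op 5 (commit): HEAD=exp@D [exp=D main=C]
After op 6 (commit): HEAD=exp@E [exp=E main=C]
After op 7 (commit): HEAD=exp@F [exp=F main=C]
After op 8 (commit): HEAD=exp@G [exp=G main=C]
After op 9 (merge): HEAD=exp@H [exp=H main=C]
After op 10 (reset): HEAD=exp@F [exp=F main=C]
ancestors(A) = {A}; F in? no
ancestors(H) = {A,B,C,D,E,F,G,H}; H in? yes
ancestors(B) = {A,B}; A in? yes

Answer: no yes yes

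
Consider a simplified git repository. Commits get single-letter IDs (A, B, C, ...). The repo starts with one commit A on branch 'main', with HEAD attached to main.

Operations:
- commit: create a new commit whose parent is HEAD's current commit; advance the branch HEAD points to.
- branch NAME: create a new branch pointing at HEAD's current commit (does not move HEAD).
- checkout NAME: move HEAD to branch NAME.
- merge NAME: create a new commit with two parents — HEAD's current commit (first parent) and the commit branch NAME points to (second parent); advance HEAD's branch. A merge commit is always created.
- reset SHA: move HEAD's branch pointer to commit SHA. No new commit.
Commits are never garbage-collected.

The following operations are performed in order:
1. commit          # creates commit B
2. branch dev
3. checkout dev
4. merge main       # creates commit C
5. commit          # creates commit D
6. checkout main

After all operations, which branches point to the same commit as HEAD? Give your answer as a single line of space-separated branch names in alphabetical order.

After op 1 (commit): HEAD=main@B [main=B]
After op 2 (branch): HEAD=main@B [dev=B main=B]
After op 3 (checkout): HEAD=dev@B [dev=B main=B]
After op 4 (merge): HEAD=dev@C [dev=C main=B]
After op 5 (commit): HEAD=dev@D [dev=D main=B]
After op 6 (checkout): HEAD=main@B [dev=D main=B]

Answer: main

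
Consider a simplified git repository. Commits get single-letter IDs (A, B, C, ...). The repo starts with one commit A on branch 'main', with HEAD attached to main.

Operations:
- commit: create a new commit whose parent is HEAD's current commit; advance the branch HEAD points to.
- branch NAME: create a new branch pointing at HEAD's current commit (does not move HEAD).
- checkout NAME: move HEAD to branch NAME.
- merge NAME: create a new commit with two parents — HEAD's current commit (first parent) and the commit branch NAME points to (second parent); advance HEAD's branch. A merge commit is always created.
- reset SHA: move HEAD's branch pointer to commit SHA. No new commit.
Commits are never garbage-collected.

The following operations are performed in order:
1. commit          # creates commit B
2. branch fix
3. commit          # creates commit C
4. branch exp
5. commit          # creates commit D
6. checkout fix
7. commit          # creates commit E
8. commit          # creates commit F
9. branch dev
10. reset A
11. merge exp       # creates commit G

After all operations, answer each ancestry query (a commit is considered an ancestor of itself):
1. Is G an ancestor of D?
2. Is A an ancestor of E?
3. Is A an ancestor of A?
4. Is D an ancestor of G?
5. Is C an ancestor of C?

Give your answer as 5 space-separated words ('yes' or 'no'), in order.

After op 1 (commit): HEAD=main@B [main=B]
After op 2 (branch): HEAD=main@B [fix=B main=B]
After op 3 (commit): HEAD=main@C [fix=B main=C]
After op 4 (branch): HEAD=main@C [exp=C fix=B main=C]
After op 5 (commit): HEAD=main@D [exp=C fix=B main=D]
After op 6 (checkout): HEAD=fix@B [exp=C fix=B main=D]
After op 7 (commit): HEAD=fix@E [exp=C fix=E main=D]
After op 8 (commit): HEAD=fix@F [exp=C fix=F main=D]
After op 9 (branch): HEAD=fix@F [dev=F exp=C fix=F main=D]
After op 10 (reset): HEAD=fix@A [dev=F exp=C fix=A main=D]
After op 11 (merge): HEAD=fix@G [dev=F exp=C fix=G main=D]
ancestors(D) = {A,B,C,D}; G in? no
ancestors(E) = {A,B,E}; A in? yes
ancestors(A) = {A}; A in? yes
ancestors(G) = {A,B,C,G}; D in? no
ancestors(C) = {A,B,C}; C in? yes

Answer: no yes yes no yes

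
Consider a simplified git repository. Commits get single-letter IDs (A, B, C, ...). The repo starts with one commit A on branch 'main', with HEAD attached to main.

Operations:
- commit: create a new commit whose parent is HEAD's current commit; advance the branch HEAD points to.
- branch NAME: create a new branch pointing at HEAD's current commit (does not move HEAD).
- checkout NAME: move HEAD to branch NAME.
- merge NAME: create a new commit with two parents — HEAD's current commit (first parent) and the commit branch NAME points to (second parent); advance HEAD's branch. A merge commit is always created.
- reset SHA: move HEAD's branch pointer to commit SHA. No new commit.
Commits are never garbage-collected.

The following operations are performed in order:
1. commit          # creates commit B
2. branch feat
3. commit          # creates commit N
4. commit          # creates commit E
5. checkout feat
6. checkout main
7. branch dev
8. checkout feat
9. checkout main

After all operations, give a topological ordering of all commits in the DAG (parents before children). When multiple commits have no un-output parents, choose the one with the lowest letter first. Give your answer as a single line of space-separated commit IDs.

Answer: A B N E

Derivation:
After op 1 (commit): HEAD=main@B [main=B]
After op 2 (branch): HEAD=main@B [feat=B main=B]
After op 3 (commit): HEAD=main@N [feat=B main=N]
After op 4 (commit): HEAD=main@E [feat=B main=E]
After op 5 (checkout): HEAD=feat@B [feat=B main=E]
After op 6 (checkout): HEAD=main@E [feat=B main=E]
After op 7 (branch): HEAD=main@E [dev=E feat=B main=E]
After op 8 (checkout): HEAD=feat@B [dev=E feat=B main=E]
After op 9 (checkout): HEAD=main@E [dev=E feat=B main=E]
commit A: parents=[]
commit B: parents=['A']
commit E: parents=['N']
commit N: parents=['B']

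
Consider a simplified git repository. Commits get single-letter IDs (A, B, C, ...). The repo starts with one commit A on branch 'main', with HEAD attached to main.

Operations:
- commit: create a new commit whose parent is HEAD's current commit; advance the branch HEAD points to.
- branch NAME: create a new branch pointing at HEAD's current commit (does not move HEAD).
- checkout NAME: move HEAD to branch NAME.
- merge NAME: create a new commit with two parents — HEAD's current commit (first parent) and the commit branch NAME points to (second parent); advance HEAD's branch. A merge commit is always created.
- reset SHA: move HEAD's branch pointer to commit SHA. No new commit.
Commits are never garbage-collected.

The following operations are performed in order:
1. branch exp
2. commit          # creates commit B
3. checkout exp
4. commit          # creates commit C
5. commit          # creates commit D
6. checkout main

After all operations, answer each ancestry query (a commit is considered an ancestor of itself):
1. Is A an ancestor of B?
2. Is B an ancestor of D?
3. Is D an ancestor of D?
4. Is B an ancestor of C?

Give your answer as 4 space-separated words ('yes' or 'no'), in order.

Answer: yes no yes no

Derivation:
After op 1 (branch): HEAD=main@A [exp=A main=A]
After op 2 (commit): HEAD=main@B [exp=A main=B]
After op 3 (checkout): HEAD=exp@A [exp=A main=B]
After op 4 (commit): HEAD=exp@C [exp=C main=B]
After op 5 (commit): HEAD=exp@D [exp=D main=B]
After op 6 (checkout): HEAD=main@B [exp=D main=B]
ancestors(B) = {A,B}; A in? yes
ancestors(D) = {A,C,D}; B in? no
ancestors(D) = {A,C,D}; D in? yes
ancestors(C) = {A,C}; B in? no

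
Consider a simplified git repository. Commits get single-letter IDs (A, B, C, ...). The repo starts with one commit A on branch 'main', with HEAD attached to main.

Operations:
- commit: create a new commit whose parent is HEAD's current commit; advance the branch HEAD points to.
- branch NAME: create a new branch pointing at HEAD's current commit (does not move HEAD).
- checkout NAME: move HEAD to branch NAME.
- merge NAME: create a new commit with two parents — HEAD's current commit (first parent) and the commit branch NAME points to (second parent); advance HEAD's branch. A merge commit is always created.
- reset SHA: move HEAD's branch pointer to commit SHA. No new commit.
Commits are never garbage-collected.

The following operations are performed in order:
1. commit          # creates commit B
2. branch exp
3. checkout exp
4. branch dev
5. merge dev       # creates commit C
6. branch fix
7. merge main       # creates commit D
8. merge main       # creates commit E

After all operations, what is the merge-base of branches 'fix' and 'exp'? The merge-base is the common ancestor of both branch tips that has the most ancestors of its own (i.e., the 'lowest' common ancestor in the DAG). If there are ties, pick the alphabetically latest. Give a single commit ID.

After op 1 (commit): HEAD=main@B [main=B]
After op 2 (branch): HEAD=main@B [exp=B main=B]
After op 3 (checkout): HEAD=exp@B [exp=B main=B]
After op 4 (branch): HEAD=exp@B [dev=B exp=B main=B]
After op 5 (merge): HEAD=exp@C [dev=B exp=C main=B]
After op 6 (branch): HEAD=exp@C [dev=B exp=C fix=C main=B]
After op 7 (merge): HEAD=exp@D [dev=B exp=D fix=C main=B]
After op 8 (merge): HEAD=exp@E [dev=B exp=E fix=C main=B]
ancestors(fix=C): ['A', 'B', 'C']
ancestors(exp=E): ['A', 'B', 'C', 'D', 'E']
common: ['A', 'B', 'C']

Answer: C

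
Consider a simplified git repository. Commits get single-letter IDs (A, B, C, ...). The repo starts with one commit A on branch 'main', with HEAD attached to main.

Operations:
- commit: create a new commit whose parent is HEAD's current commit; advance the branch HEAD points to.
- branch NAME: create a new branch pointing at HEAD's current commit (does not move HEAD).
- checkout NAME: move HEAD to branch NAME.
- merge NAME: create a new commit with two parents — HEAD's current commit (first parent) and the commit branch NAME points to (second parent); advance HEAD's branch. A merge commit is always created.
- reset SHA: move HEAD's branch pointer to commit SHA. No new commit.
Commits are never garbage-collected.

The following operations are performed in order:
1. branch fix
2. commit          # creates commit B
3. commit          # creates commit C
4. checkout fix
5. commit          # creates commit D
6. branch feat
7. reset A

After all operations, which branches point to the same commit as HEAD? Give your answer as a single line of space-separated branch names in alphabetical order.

Answer: fix

Derivation:
After op 1 (branch): HEAD=main@A [fix=A main=A]
After op 2 (commit): HEAD=main@B [fix=A main=B]
After op 3 (commit): HEAD=main@C [fix=A main=C]
After op 4 (checkout): HEAD=fix@A [fix=A main=C]
After op 5 (commit): HEAD=fix@D [fix=D main=C]
After op 6 (branch): HEAD=fix@D [feat=D fix=D main=C]
After op 7 (reset): HEAD=fix@A [feat=D fix=A main=C]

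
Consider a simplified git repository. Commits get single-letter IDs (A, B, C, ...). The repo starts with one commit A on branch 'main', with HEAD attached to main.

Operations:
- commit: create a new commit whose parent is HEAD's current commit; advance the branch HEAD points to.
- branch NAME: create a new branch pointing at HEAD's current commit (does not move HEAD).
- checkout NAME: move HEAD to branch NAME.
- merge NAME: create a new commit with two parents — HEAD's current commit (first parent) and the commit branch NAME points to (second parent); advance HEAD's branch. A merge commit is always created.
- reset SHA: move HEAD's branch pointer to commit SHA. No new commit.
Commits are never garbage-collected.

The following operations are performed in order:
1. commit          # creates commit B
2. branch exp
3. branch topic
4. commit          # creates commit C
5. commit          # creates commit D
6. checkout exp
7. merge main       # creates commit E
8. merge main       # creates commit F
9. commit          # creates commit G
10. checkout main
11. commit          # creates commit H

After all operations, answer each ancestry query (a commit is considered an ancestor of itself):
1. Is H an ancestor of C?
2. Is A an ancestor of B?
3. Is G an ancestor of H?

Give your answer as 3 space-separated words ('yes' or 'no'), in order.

Answer: no yes no

Derivation:
After op 1 (commit): HEAD=main@B [main=B]
After op 2 (branch): HEAD=main@B [exp=B main=B]
After op 3 (branch): HEAD=main@B [exp=B main=B topic=B]
After op 4 (commit): HEAD=main@C [exp=B main=C topic=B]
After op 5 (commit): HEAD=main@D [exp=B main=D topic=B]
After op 6 (checkout): HEAD=exp@B [exp=B main=D topic=B]
After op 7 (merge): HEAD=exp@E [exp=E main=D topic=B]
After op 8 (merge): HEAD=exp@F [exp=F main=D topic=B]
After op 9 (commit): HEAD=exp@G [exp=G main=D topic=B]
After op 10 (checkout): HEAD=main@D [exp=G main=D topic=B]
After op 11 (commit): HEAD=main@H [exp=G main=H topic=B]
ancestors(C) = {A,B,C}; H in? no
ancestors(B) = {A,B}; A in? yes
ancestors(H) = {A,B,C,D,H}; G in? no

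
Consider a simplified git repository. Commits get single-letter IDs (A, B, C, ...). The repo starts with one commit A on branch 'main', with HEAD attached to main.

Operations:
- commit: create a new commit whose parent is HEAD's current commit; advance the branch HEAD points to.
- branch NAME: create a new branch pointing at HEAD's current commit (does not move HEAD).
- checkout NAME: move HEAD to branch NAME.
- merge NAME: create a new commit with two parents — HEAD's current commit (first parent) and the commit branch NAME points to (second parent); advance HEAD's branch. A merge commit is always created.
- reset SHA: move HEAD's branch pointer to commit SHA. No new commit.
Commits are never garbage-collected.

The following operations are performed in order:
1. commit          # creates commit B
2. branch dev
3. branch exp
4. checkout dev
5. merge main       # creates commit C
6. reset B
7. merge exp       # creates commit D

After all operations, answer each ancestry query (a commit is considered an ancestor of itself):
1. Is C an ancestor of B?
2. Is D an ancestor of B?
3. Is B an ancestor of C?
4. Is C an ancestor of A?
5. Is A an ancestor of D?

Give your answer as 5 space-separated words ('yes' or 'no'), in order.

After op 1 (commit): HEAD=main@B [main=B]
After op 2 (branch): HEAD=main@B [dev=B main=B]
After op 3 (branch): HEAD=main@B [dev=B exp=B main=B]
After op 4 (checkout): HEAD=dev@B [dev=B exp=B main=B]
After op 5 (merge): HEAD=dev@C [dev=C exp=B main=B]
After op 6 (reset): HEAD=dev@B [dev=B exp=B main=B]
After op 7 (merge): HEAD=dev@D [dev=D exp=B main=B]
ancestors(B) = {A,B}; C in? no
ancestors(B) = {A,B}; D in? no
ancestors(C) = {A,B,C}; B in? yes
ancestors(A) = {A}; C in? no
ancestors(D) = {A,B,D}; A in? yes

Answer: no no yes no yes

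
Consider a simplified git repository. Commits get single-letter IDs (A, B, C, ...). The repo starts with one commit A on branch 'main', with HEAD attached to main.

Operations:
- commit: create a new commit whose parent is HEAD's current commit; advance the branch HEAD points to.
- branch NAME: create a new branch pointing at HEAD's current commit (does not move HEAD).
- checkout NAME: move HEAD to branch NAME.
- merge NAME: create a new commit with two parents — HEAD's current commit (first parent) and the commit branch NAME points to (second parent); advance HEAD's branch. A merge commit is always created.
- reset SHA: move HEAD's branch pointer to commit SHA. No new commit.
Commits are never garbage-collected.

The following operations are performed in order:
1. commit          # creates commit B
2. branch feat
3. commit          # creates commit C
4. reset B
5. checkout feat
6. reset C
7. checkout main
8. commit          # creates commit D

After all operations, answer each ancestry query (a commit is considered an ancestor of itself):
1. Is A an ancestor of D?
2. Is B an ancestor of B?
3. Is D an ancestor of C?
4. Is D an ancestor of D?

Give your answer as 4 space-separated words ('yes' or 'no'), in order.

After op 1 (commit): HEAD=main@B [main=B]
After op 2 (branch): HEAD=main@B [feat=B main=B]
After op 3 (commit): HEAD=main@C [feat=B main=C]
After op 4 (reset): HEAD=main@B [feat=B main=B]
After op 5 (checkout): HEAD=feat@B [feat=B main=B]
After op 6 (reset): HEAD=feat@C [feat=C main=B]
After op 7 (checkout): HEAD=main@B [feat=C main=B]
After op 8 (commit): HEAD=main@D [feat=C main=D]
ancestors(D) = {A,B,D}; A in? yes
ancestors(B) = {A,B}; B in? yes
ancestors(C) = {A,B,C}; D in? no
ancestors(D) = {A,B,D}; D in? yes

Answer: yes yes no yes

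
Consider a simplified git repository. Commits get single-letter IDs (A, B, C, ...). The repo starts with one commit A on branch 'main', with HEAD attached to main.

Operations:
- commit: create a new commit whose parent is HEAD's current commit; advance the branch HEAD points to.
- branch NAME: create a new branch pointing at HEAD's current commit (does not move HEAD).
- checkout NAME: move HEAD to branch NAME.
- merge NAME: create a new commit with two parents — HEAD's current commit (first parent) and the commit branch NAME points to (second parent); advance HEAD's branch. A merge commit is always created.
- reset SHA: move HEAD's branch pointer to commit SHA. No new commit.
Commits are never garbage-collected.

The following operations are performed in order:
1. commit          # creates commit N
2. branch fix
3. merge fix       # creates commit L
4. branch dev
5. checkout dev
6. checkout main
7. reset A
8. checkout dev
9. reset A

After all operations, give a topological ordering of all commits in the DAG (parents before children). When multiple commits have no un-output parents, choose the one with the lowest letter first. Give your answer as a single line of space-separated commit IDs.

Answer: A N L

Derivation:
After op 1 (commit): HEAD=main@N [main=N]
After op 2 (branch): HEAD=main@N [fix=N main=N]
After op 3 (merge): HEAD=main@L [fix=N main=L]
After op 4 (branch): HEAD=main@L [dev=L fix=N main=L]
After op 5 (checkout): HEAD=dev@L [dev=L fix=N main=L]
After op 6 (checkout): HEAD=main@L [dev=L fix=N main=L]
After op 7 (reset): HEAD=main@A [dev=L fix=N main=A]
After op 8 (checkout): HEAD=dev@L [dev=L fix=N main=A]
After op 9 (reset): HEAD=dev@A [dev=A fix=N main=A]
commit A: parents=[]
commit L: parents=['N', 'N']
commit N: parents=['A']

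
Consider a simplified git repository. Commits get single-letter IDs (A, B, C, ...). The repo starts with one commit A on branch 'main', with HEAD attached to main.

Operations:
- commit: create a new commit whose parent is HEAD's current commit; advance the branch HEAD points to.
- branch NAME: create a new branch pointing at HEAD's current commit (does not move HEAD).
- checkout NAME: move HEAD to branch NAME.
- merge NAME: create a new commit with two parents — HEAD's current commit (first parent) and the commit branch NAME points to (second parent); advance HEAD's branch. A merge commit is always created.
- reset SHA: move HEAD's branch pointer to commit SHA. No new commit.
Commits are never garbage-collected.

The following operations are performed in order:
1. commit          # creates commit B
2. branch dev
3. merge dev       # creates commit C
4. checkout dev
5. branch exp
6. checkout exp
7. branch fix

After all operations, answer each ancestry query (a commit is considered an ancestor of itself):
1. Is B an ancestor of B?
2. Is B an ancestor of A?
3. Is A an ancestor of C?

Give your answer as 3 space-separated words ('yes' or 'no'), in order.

After op 1 (commit): HEAD=main@B [main=B]
After op 2 (branch): HEAD=main@B [dev=B main=B]
After op 3 (merge): HEAD=main@C [dev=B main=C]
After op 4 (checkout): HEAD=dev@B [dev=B main=C]
After op 5 (branch): HEAD=dev@B [dev=B exp=B main=C]
After op 6 (checkout): HEAD=exp@B [dev=B exp=B main=C]
After op 7 (branch): HEAD=exp@B [dev=B exp=B fix=B main=C]
ancestors(B) = {A,B}; B in? yes
ancestors(A) = {A}; B in? no
ancestors(C) = {A,B,C}; A in? yes

Answer: yes no yes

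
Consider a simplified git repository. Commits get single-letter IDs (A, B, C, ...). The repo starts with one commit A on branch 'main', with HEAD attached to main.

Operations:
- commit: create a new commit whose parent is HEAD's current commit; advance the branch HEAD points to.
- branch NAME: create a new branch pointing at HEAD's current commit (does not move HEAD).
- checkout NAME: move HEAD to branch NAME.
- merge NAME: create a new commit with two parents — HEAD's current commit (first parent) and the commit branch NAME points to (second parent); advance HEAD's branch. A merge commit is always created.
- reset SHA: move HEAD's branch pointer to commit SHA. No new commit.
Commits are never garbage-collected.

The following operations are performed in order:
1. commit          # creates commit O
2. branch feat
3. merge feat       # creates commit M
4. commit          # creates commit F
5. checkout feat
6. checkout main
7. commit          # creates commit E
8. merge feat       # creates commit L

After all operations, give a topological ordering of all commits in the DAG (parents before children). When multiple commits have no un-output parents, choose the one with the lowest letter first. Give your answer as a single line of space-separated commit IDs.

After op 1 (commit): HEAD=main@O [main=O]
After op 2 (branch): HEAD=main@O [feat=O main=O]
After op 3 (merge): HEAD=main@M [feat=O main=M]
After op 4 (commit): HEAD=main@F [feat=O main=F]
After op 5 (checkout): HEAD=feat@O [feat=O main=F]
After op 6 (checkout): HEAD=main@F [feat=O main=F]
After op 7 (commit): HEAD=main@E [feat=O main=E]
After op 8 (merge): HEAD=main@L [feat=O main=L]
commit A: parents=[]
commit E: parents=['F']
commit F: parents=['M']
commit L: parents=['E', 'O']
commit M: parents=['O', 'O']
commit O: parents=['A']

Answer: A O M F E L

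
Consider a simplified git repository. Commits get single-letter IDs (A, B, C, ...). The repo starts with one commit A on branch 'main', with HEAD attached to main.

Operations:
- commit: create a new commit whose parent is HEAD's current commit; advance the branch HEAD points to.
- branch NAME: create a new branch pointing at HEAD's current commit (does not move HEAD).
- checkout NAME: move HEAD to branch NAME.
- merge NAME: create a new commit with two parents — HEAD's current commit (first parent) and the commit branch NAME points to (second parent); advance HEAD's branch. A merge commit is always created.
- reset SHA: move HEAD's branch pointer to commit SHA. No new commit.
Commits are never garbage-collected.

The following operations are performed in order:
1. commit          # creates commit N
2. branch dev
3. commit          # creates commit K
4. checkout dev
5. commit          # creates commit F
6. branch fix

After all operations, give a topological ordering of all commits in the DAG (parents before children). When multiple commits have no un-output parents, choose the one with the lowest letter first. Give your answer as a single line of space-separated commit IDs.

After op 1 (commit): HEAD=main@N [main=N]
After op 2 (branch): HEAD=main@N [dev=N main=N]
After op 3 (commit): HEAD=main@K [dev=N main=K]
After op 4 (checkout): HEAD=dev@N [dev=N main=K]
After op 5 (commit): HEAD=dev@F [dev=F main=K]
After op 6 (branch): HEAD=dev@F [dev=F fix=F main=K]
commit A: parents=[]
commit F: parents=['N']
commit K: parents=['N']
commit N: parents=['A']

Answer: A N F K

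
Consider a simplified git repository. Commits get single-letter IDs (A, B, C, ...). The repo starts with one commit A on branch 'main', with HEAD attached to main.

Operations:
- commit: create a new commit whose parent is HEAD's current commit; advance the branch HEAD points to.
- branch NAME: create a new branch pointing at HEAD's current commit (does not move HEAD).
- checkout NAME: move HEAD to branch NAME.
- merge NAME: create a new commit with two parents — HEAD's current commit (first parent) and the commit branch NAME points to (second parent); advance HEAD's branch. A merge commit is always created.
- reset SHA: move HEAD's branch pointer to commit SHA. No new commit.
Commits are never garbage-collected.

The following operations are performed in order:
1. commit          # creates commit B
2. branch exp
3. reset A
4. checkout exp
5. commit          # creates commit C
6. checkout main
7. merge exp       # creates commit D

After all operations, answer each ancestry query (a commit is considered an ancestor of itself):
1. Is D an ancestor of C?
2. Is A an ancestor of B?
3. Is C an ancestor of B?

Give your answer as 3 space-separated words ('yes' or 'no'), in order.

After op 1 (commit): HEAD=main@B [main=B]
After op 2 (branch): HEAD=main@B [exp=B main=B]
After op 3 (reset): HEAD=main@A [exp=B main=A]
After op 4 (checkout): HEAD=exp@B [exp=B main=A]
After op 5 (commit): HEAD=exp@C [exp=C main=A]
After op 6 (checkout): HEAD=main@A [exp=C main=A]
After op 7 (merge): HEAD=main@D [exp=C main=D]
ancestors(C) = {A,B,C}; D in? no
ancestors(B) = {A,B}; A in? yes
ancestors(B) = {A,B}; C in? no

Answer: no yes no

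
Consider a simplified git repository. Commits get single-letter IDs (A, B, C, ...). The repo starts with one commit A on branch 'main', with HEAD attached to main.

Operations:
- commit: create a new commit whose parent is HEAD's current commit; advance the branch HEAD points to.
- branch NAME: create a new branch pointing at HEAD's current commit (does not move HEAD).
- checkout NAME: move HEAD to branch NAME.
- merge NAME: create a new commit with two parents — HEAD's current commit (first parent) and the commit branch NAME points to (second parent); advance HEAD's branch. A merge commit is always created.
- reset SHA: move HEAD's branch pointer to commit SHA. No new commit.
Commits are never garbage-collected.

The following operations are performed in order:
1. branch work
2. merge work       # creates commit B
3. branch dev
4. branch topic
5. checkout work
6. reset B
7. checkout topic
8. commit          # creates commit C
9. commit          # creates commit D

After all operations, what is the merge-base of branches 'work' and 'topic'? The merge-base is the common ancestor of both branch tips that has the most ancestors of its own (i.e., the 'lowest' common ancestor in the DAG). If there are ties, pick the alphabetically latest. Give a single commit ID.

After op 1 (branch): HEAD=main@A [main=A work=A]
After op 2 (merge): HEAD=main@B [main=B work=A]
After op 3 (branch): HEAD=main@B [dev=B main=B work=A]
After op 4 (branch): HEAD=main@B [dev=B main=B topic=B work=A]
After op 5 (checkout): HEAD=work@A [dev=B main=B topic=B work=A]
After op 6 (reset): HEAD=work@B [dev=B main=B topic=B work=B]
After op 7 (checkout): HEAD=topic@B [dev=B main=B topic=B work=B]
After op 8 (commit): HEAD=topic@C [dev=B main=B topic=C work=B]
After op 9 (commit): HEAD=topic@D [dev=B main=B topic=D work=B]
ancestors(work=B): ['A', 'B']
ancestors(topic=D): ['A', 'B', 'C', 'D']
common: ['A', 'B']

Answer: B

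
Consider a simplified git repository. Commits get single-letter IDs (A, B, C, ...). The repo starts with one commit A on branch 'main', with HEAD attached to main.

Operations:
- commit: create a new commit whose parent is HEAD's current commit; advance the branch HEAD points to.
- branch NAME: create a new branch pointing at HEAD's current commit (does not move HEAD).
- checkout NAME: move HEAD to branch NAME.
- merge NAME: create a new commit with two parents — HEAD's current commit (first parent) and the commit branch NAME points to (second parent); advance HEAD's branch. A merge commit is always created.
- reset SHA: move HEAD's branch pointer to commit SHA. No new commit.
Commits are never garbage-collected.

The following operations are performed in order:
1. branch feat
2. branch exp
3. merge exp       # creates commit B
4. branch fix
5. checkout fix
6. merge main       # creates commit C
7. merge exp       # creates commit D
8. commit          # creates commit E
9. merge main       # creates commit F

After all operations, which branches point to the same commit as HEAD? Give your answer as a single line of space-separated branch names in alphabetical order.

After op 1 (branch): HEAD=main@A [feat=A main=A]
After op 2 (branch): HEAD=main@A [exp=A feat=A main=A]
After op 3 (merge): HEAD=main@B [exp=A feat=A main=B]
After op 4 (branch): HEAD=main@B [exp=A feat=A fix=B main=B]
After op 5 (checkout): HEAD=fix@B [exp=A feat=A fix=B main=B]
After op 6 (merge): HEAD=fix@C [exp=A feat=A fix=C main=B]
After op 7 (merge): HEAD=fix@D [exp=A feat=A fix=D main=B]
After op 8 (commit): HEAD=fix@E [exp=A feat=A fix=E main=B]
After op 9 (merge): HEAD=fix@F [exp=A feat=A fix=F main=B]

Answer: fix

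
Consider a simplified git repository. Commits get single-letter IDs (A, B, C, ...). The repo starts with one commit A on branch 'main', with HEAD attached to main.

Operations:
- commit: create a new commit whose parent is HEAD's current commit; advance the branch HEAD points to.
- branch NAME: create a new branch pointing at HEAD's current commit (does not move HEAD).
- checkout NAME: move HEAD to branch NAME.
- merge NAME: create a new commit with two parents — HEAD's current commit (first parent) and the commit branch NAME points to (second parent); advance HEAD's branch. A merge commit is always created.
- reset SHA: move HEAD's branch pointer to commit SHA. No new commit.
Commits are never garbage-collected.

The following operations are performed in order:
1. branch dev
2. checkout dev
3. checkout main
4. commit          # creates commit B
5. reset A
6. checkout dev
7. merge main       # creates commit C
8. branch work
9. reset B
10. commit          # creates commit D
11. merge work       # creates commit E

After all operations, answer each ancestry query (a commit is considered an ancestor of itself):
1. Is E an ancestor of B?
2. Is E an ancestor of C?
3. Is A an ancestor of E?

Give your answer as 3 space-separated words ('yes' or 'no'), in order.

After op 1 (branch): HEAD=main@A [dev=A main=A]
After op 2 (checkout): HEAD=dev@A [dev=A main=A]
After op 3 (checkout): HEAD=main@A [dev=A main=A]
After op 4 (commit): HEAD=main@B [dev=A main=B]
After op 5 (reset): HEAD=main@A [dev=A main=A]
After op 6 (checkout): HEAD=dev@A [dev=A main=A]
After op 7 (merge): HEAD=dev@C [dev=C main=A]
After op 8 (branch): HEAD=dev@C [dev=C main=A work=C]
After op 9 (reset): HEAD=dev@B [dev=B main=A work=C]
After op 10 (commit): HEAD=dev@D [dev=D main=A work=C]
After op 11 (merge): HEAD=dev@E [dev=E main=A work=C]
ancestors(B) = {A,B}; E in? no
ancestors(C) = {A,C}; E in? no
ancestors(E) = {A,B,C,D,E}; A in? yes

Answer: no no yes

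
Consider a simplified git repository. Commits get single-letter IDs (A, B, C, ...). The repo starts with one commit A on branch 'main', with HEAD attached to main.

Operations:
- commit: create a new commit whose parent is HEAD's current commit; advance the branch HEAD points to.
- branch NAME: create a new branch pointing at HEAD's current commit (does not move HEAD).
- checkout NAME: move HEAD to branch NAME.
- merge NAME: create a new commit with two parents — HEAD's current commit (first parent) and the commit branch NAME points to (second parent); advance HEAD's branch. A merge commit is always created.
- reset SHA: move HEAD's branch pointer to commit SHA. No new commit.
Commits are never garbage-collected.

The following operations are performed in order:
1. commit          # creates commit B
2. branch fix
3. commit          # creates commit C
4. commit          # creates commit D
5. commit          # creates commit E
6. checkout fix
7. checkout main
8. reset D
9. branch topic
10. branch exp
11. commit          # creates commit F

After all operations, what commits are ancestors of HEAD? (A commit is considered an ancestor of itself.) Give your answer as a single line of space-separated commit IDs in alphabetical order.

After op 1 (commit): HEAD=main@B [main=B]
After op 2 (branch): HEAD=main@B [fix=B main=B]
After op 3 (commit): HEAD=main@C [fix=B main=C]
After op 4 (commit): HEAD=main@D [fix=B main=D]
After op 5 (commit): HEAD=main@E [fix=B main=E]
After op 6 (checkout): HEAD=fix@B [fix=B main=E]
After op 7 (checkout): HEAD=main@E [fix=B main=E]
After op 8 (reset): HEAD=main@D [fix=B main=D]
After op 9 (branch): HEAD=main@D [fix=B main=D topic=D]
After op 10 (branch): HEAD=main@D [exp=D fix=B main=D topic=D]
After op 11 (commit): HEAD=main@F [exp=D fix=B main=F topic=D]

Answer: A B C D F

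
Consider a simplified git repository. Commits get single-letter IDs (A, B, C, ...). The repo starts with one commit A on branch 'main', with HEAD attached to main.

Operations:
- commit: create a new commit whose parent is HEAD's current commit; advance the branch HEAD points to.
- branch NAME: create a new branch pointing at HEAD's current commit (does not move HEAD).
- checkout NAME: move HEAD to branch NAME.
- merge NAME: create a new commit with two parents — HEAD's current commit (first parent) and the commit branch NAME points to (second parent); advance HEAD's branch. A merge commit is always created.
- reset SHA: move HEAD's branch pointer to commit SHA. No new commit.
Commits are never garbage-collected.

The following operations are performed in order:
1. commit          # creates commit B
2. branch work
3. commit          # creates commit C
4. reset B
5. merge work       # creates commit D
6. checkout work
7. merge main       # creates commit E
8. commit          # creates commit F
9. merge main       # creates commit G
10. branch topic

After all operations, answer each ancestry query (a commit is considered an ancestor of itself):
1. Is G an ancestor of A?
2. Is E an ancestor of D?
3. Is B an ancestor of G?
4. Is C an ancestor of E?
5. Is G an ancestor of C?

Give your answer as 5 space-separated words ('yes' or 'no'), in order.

After op 1 (commit): HEAD=main@B [main=B]
After op 2 (branch): HEAD=main@B [main=B work=B]
After op 3 (commit): HEAD=main@C [main=C work=B]
After op 4 (reset): HEAD=main@B [main=B work=B]
After op 5 (merge): HEAD=main@D [main=D work=B]
After op 6 (checkout): HEAD=work@B [main=D work=B]
After op 7 (merge): HEAD=work@E [main=D work=E]
After op 8 (commit): HEAD=work@F [main=D work=F]
After op 9 (merge): HEAD=work@G [main=D work=G]
After op 10 (branch): HEAD=work@G [main=D topic=G work=G]
ancestors(A) = {A}; G in? no
ancestors(D) = {A,B,D}; E in? no
ancestors(G) = {A,B,D,E,F,G}; B in? yes
ancestors(E) = {A,B,D,E}; C in? no
ancestors(C) = {A,B,C}; G in? no

Answer: no no yes no no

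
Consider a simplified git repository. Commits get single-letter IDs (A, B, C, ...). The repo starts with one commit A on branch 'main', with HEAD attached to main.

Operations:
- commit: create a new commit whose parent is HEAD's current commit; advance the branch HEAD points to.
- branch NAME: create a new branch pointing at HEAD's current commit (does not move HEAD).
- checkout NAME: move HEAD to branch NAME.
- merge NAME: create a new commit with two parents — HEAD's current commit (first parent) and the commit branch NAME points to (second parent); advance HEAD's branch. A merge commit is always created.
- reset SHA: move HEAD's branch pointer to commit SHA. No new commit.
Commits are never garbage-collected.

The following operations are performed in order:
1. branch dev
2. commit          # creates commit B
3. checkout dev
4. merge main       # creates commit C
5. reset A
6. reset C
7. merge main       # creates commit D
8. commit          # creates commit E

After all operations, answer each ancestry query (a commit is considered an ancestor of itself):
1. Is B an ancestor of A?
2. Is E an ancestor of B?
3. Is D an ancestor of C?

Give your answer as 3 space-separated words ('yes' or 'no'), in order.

After op 1 (branch): HEAD=main@A [dev=A main=A]
After op 2 (commit): HEAD=main@B [dev=A main=B]
After op 3 (checkout): HEAD=dev@A [dev=A main=B]
After op 4 (merge): HEAD=dev@C [dev=C main=B]
After op 5 (reset): HEAD=dev@A [dev=A main=B]
After op 6 (reset): HEAD=dev@C [dev=C main=B]
After op 7 (merge): HEAD=dev@D [dev=D main=B]
After op 8 (commit): HEAD=dev@E [dev=E main=B]
ancestors(A) = {A}; B in? no
ancestors(B) = {A,B}; E in? no
ancestors(C) = {A,B,C}; D in? no

Answer: no no no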